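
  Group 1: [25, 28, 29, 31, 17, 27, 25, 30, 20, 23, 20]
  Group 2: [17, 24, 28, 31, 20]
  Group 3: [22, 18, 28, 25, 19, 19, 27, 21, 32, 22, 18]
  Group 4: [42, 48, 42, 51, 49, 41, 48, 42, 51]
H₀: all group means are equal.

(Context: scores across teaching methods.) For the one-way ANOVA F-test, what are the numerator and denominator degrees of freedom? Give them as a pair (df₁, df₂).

k = 4 groups, N = 36 total
df = (k−1, N−k) = (4−1, 36−4) = (3, 32)

degrees of freedom = [3, 32]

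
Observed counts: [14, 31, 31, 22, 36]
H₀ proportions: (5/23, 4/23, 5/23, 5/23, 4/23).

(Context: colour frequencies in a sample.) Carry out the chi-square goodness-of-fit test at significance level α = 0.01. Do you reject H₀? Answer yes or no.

reject H₀: yes

n = 134; E_i = n·p_i = [29.13, 23.30, 29.13, 29.13, 23.30]
χ² = (14−29.13)²/29.13 + (31−23.30)²/23.30 + (31−29.13)²/29.13 + (22−29.13)²/29.13 + (36−23.30)²/23.30 = 19.1817
df = 4
p-value (upper-tail) = 0.00072
At α=0.01: p < α → reject H₀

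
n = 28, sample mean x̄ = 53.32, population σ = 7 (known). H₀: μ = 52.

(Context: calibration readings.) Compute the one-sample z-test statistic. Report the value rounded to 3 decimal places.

SE = σ/√n = 7/√28 = 1.3229
z = (x̄−μ₀)/SE = (53.32−52)/1.3229 = 0.9978

test statistic = 0.998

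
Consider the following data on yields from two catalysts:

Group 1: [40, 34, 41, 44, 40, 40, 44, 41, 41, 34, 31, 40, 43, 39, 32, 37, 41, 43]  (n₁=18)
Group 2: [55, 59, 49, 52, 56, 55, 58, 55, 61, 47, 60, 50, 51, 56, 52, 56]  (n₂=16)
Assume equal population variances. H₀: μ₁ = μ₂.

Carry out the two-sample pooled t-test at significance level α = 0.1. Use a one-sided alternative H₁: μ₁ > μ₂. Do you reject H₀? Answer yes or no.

reject H₀: no

x̄₁=39.167, s₁=3.974, n₁=18
x̄₂=54.500, s₂=4.033, n₂=16
s_p² = [17·3.974² + 15·4.033²]/32 = 16.0156
SE = √(s_p²·(1/18+1/16)) = 1.3750
t = (39.167−54.500)/1.3750 = -11.1512
df = 32
p-value (one-sided, H₁ greater) = 1.00000
At α=0.1: p ≥ α → fail to reject H₀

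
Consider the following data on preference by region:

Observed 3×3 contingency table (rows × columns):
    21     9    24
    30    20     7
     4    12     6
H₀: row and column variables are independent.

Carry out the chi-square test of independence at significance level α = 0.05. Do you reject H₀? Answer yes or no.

reject H₀: yes

Row totals [54, 57, 22], col totals [55, 41, 37], n=133
χ² = (21−22.33)²/22.33 + (9−16.65)²/16.65 + (24−15.02)²/15.02 + (30−23.57)²/23.57 + (20−17.57)²/17.57 + (7−15.86)²/15.86 + (4−9.10)²/9.10 + (12−6.78)²/6.78 + (6−6.12)²/6.12 = 22.8664
df = 4
p-value (upper-tail) = 0.00013
At α=0.05: p < α → reject H₀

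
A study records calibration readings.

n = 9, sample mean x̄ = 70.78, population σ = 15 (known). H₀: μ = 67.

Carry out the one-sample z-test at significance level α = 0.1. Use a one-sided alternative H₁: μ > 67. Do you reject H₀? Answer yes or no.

SE = σ/√n = 15/√9 = 5.0000
z = (x̄−μ₀)/SE = (70.78−67)/5.0000 = 0.7560
p-value (one-sided, H₁ greater) = 0.22482
At α=0.1: p ≥ α → fail to reject H₀

reject H₀: no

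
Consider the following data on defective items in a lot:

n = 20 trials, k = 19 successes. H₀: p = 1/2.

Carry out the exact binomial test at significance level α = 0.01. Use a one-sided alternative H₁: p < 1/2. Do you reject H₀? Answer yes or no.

reject H₀: no

Exact binomial: n=20, k=19, p₀=1/2=0.5000
P(X≤19) from Σ C(n,i)·p₀^i·(1−p₀)^(n−i)
p-value (one-sided, H₁ less) = 1.00000
At α=0.01: p ≥ α → fail to reject H₀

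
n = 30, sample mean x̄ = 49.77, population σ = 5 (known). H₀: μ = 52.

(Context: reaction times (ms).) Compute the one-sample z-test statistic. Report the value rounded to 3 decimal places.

SE = σ/√n = 5/√30 = 0.9129
z = (x̄−μ₀)/SE = (49.77−52)/0.9129 = -2.4428

test statistic = -2.443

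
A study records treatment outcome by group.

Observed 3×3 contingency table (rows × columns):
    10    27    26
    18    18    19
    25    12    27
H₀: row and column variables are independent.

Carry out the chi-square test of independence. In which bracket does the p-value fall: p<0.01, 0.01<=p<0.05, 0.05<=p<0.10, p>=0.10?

Row totals [63, 55, 64], col totals [53, 57, 72], n=182
χ² = (10−18.35)²/18.35 + (27−19.73)²/19.73 + (26−24.92)²/24.92 + (18−16.02)²/16.02 + (18−17.23)²/17.23 + (19−21.76)²/21.76 + (25−18.64)²/18.64 + (12−20.04)²/20.04 + (27−25.32)²/25.32 = 12.6637
df = 4
p-value (upper-tail) = 0.01304
→ bracket: 0.01<=p<0.05

p-value bracket: 0.01<=p<0.05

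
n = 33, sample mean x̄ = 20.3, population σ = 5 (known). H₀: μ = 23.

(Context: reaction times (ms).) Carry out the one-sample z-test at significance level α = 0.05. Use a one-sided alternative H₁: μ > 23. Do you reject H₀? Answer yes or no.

SE = σ/√n = 5/√33 = 0.8704
z = (x̄−μ₀)/SE = (20.3−23)/0.8704 = -3.1021
p-value (one-sided, H₁ greater) = 0.99904
At α=0.05: p ≥ α → fail to reject H₀

reject H₀: no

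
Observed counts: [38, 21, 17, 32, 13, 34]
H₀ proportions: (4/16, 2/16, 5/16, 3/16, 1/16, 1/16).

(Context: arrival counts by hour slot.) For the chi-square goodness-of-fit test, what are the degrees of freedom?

df = k − 1 = 6 − 1 = 5

degrees of freedom = 5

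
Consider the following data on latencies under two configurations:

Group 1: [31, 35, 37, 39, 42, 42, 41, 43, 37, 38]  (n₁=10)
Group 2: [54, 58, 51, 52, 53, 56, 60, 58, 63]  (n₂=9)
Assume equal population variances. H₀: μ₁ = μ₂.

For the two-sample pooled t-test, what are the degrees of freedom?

degrees of freedom = 17

df = n₁ + n₂ − 2 = 10 + 9 − 2 = 17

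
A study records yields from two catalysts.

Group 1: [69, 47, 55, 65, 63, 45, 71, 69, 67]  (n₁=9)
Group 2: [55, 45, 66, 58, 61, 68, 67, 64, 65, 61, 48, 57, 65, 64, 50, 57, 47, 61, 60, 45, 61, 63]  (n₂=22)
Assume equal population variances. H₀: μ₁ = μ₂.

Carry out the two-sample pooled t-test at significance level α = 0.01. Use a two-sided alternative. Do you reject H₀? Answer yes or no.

x̄₁=61.222, s₁=9.821, n₁=9
x̄₂=58.545, s₂=7.262, n₂=22
s_p² = [8·9.821² + 21·7.262²]/29 = 64.7935
SE = √(s_p²·(1/9+1/22)) = 3.1850
t = (61.222−58.545)/3.1850 = 0.8404
df = 29
p-value (two-sided) = 0.40755
At α=0.01: p ≥ α → fail to reject H₀

reject H₀: no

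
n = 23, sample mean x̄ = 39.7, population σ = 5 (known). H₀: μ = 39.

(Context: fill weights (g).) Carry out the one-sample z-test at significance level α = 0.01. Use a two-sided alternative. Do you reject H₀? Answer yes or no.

reject H₀: no

SE = σ/√n = 5/√23 = 1.0426
z = (x̄−μ₀)/SE = (39.7−39)/1.0426 = 0.6714
p-value (two-sided) = 0.50196
At α=0.01: p ≥ α → fail to reject H₀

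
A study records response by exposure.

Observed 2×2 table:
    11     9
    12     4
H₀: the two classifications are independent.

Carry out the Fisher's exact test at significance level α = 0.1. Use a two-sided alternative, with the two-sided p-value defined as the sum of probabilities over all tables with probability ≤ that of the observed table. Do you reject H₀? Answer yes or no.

reject H₀: no

Margins: r₁=20, r₂=16, c₁=23, c₂=13, n=36
p_obs = C(20,11)·C(16,12)/C(36,23); sum pmf over tables with pmf ≤ p_obs
p-value (two-sided) = 0.30135
At α=0.1: p ≥ α → fail to reject H₀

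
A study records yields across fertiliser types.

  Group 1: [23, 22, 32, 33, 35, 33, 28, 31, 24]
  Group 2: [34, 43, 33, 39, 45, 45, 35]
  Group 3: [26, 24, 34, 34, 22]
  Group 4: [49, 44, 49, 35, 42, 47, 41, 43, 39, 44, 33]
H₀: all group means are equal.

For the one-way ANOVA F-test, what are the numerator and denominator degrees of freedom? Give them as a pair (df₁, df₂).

k = 4 groups, N = 32 total
df = (k−1, N−k) = (4−1, 32−4) = (3, 28)

degrees of freedom = [3, 28]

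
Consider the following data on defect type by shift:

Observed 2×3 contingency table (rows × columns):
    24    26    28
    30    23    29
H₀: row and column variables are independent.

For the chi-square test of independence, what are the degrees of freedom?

df = (r−1)(c−1) = (2−1)·(3−1) = 2

degrees of freedom = 2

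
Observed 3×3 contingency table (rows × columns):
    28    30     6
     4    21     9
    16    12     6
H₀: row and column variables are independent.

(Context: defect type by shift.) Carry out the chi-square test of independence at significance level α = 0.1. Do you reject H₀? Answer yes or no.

Row totals [64, 34, 34], col totals [48, 63, 21], n=132
χ² = (28−23.27)²/23.27 + (30−30.55)²/30.55 + (6−10.18)²/10.18 + (4−12.36)²/12.36 + (21−16.23)²/16.23 + (9−5.41)²/5.41 + (16−12.36)²/12.36 + (12−16.23)²/16.23 + (6−5.41)²/5.41 = 14.3682
df = 4
p-value (upper-tail) = 0.00621
At α=0.1: p < α → reject H₀

reject H₀: yes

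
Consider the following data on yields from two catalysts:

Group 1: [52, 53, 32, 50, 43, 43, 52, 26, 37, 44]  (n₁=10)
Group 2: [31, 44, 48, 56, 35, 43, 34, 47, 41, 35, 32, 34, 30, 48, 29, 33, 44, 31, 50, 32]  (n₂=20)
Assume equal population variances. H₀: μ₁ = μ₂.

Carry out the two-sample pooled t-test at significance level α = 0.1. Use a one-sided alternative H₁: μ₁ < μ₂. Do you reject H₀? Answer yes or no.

reject H₀: no

x̄₁=43.200, s₁=9.175, n₁=10
x̄₂=38.850, s₂=8.048, n₂=20
s_p² = [9·9.175² + 19·8.048²]/28 = 71.0054
SE = √(s_p²·(1/10+1/20)) = 3.2636
t = (43.200−38.850)/3.2636 = 1.3329
df = 28
p-value (one-sided, H₁ less) = 0.90335
At α=0.1: p ≥ α → fail to reject H₀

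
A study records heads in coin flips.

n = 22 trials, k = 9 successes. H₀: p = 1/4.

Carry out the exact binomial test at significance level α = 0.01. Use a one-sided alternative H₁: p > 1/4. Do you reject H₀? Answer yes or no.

reject H₀: no

Exact binomial: n=22, k=9, p₀=1/4=0.2500
P(X≥9) from Σ C(n,i)·p₀^i·(1−p₀)^(n−i)
p-value (one-sided, H₁ greater) = 0.07459
At α=0.01: p ≥ α → fail to reject H₀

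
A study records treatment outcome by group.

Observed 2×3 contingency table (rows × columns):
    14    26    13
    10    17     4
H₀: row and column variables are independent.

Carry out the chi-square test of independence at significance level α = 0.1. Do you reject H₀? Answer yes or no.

reject H₀: no

Row totals [53, 31], col totals [24, 43, 17], n=84
χ² = (14−15.14)²/15.14 + (26−27.13)²/27.13 + (13−10.73)²/10.73 + (10−8.86)²/8.86 + (17−15.87)²/15.87 + (4−6.27)²/6.27 = 1.6676
df = 2
p-value (upper-tail) = 0.43440
At α=0.1: p ≥ α → fail to reject H₀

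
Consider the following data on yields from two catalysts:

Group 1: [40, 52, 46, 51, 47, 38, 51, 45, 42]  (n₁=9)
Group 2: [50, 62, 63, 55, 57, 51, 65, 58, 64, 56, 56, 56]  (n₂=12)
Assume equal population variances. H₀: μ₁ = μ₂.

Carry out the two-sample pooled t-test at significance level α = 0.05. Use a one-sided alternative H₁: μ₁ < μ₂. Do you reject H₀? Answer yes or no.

reject H₀: yes

x̄₁=45.778, s₁=5.044, n₁=9
x̄₂=57.750, s₂=4.864, n₂=12
s_p² = [8·5.044² + 11·4.864²]/19 = 24.4108
SE = √(s_p²·(1/9+1/12)) = 2.1787
t = (45.778−57.750)/2.1787 = -5.4952
df = 19
p-value (one-sided, H₁ less) = 0.00001
At α=0.05: p < α → reject H₀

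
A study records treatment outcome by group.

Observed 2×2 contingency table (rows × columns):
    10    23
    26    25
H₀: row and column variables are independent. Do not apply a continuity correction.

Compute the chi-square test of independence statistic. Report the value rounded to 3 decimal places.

Row totals [33, 51], col totals [36, 48], n=84
χ² = (10−14.14)²/14.14 + (23−18.86)²/18.86 + (26−21.86)²/21.86 + (25−29.14)²/29.14 = 3.4979
df = 1

test statistic = 3.498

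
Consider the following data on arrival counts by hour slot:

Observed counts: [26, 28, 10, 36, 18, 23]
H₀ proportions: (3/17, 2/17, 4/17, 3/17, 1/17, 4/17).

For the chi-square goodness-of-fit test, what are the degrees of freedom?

df = k − 1 = 6 − 1 = 5

degrees of freedom = 5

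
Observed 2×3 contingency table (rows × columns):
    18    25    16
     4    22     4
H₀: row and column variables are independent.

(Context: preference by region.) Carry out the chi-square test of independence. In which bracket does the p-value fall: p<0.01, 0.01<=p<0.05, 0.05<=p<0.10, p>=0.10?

p-value bracket: 0.01<=p<0.05

Row totals [59, 30], col totals [22, 47, 20], n=89
χ² = (18−14.58)²/14.58 + (25−31.16)²/31.16 + (16−13.26)²/13.26 + (4−7.42)²/7.42 + (22−15.84)²/15.84 + (4−6.74)²/6.74 = 7.6650
df = 2
p-value (upper-tail) = 0.02166
→ bracket: 0.01<=p<0.05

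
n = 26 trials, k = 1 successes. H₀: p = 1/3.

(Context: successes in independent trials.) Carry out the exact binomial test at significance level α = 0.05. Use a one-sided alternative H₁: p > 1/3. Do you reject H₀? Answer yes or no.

reject H₀: no

Exact binomial: n=26, k=1, p₀=1/3=0.3333
P(X≥1) from Σ C(n,i)·p₀^i·(1−p₀)^(n−i)
p-value (one-sided, H₁ greater) = 0.99997
At α=0.05: p ≥ α → fail to reject H₀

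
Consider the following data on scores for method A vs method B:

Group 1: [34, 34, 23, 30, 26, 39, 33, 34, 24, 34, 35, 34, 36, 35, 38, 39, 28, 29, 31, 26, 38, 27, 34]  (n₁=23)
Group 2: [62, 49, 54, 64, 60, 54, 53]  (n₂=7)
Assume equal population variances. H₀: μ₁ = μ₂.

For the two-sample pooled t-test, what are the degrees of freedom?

df = n₁ + n₂ − 2 = 23 + 7 − 2 = 28

degrees of freedom = 28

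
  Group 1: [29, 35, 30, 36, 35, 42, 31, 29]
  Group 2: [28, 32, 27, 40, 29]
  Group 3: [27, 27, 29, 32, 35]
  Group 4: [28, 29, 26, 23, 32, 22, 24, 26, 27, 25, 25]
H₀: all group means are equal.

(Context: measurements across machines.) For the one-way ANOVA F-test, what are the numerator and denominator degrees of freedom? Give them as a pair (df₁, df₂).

k = 4 groups, N = 29 total
df = (k−1, N−k) = (4−1, 29−4) = (3, 25)

degrees of freedom = [3, 25]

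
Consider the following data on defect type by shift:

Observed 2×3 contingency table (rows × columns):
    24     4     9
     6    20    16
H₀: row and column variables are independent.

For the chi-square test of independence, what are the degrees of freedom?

degrees of freedom = 2

df = (r−1)(c−1) = (2−1)·(3−1) = 2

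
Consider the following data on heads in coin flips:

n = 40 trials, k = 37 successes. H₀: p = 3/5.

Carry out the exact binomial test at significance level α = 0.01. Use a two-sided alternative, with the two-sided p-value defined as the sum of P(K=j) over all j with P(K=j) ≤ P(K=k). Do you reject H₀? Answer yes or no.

reject H₀: yes

Exact binomial: n=40, k=37, p₀=3/5=0.6000
P(X=j) = C(n,j)·p₀^j·(1−p₀)^(n−j); p = Σ P(X=j) over j with P(X=j) ≤ P(X=37)
p-value (two-sided) = 0.00001
At α=0.01: p < α → reject H₀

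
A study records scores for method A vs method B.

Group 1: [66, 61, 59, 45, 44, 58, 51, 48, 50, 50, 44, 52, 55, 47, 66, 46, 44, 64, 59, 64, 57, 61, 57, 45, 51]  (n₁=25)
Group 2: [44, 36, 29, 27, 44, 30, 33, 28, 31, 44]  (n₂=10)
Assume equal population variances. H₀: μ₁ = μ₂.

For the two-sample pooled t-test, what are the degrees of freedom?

df = n₁ + n₂ − 2 = 25 + 10 − 2 = 33

degrees of freedom = 33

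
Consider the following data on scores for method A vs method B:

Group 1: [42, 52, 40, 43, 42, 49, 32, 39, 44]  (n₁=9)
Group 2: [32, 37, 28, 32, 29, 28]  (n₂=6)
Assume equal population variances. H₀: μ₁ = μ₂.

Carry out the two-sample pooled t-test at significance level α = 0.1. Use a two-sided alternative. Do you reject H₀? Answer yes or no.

reject H₀: yes

x̄₁=42.556, s₁=5.747, n₁=9
x̄₂=31.000, s₂=3.464, n₂=6
s_p² = [8·5.747² + 5·3.464²]/13 = 24.9402
SE = √(s_p²·(1/9+1/6)) = 2.6321
t = (42.556−31.000)/2.6321 = 4.3903
df = 13
p-value (two-sided) = 0.00073
At α=0.1: p < α → reject H₀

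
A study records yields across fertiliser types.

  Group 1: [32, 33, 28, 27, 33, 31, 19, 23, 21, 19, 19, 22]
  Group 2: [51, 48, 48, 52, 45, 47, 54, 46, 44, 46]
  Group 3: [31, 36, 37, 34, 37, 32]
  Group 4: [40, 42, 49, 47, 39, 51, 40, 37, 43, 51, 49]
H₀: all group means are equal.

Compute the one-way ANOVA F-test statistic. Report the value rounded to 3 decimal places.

Group means [25.58, 48.10, 34.50, 44.36], grand mean 38.026
SSB = Σnᵢ(x̄ᵢ−x̄)² = 3389.112; SSW = ΣΣ(x−x̄ᵢ)² = 753.862
MSB = 3389.112/3 = 1129.7041; MSW = 753.862/35 = 21.5389
F = MSB/MSW = 52.4494
df = (3, 35)

test statistic = 52.449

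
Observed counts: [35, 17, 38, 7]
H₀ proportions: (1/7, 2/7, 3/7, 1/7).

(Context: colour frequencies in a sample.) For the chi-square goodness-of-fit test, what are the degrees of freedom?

df = k − 1 = 4 − 1 = 3

degrees of freedom = 3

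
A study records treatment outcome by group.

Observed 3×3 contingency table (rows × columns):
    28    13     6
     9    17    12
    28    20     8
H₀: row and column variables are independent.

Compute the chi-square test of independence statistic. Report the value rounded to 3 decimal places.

Row totals [47, 38, 56], col totals [65, 50, 26], n=141
χ² = (28−21.67)²/21.67 + (13−16.67)²/16.67 + (6−8.67)²/8.67 + (9−17.52)²/17.52 + (17−13.48)²/13.48 + (12−7.01)²/7.01 + (28−25.82)²/25.82 + (20−19.86)²/19.86 + (8−10.33)²/10.33 = 12.8097
df = 4

test statistic = 12.810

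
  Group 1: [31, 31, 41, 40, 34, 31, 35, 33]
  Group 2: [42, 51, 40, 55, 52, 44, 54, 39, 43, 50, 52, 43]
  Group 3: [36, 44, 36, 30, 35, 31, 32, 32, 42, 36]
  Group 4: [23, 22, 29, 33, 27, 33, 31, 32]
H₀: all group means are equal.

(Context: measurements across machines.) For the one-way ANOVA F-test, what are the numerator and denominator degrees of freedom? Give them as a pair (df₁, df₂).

k = 4 groups, N = 38 total
df = (k−1, N−k) = (4−1, 38−4) = (3, 34)

degrees of freedom = [3, 34]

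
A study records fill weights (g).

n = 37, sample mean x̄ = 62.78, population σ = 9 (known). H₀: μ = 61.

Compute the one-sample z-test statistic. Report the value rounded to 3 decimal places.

test statistic = 1.203

SE = σ/√n = 9/√37 = 1.4796
z = (x̄−μ₀)/SE = (62.78−61)/1.4796 = 1.2030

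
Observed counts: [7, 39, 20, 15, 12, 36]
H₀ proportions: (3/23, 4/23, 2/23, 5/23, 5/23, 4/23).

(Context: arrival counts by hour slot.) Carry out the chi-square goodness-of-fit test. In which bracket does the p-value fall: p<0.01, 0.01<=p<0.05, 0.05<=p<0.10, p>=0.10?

n = 129; E_i = n·p_i = [16.83, 22.43, 11.22, 28.04, 28.04, 22.43]
χ² = (7−16.83)²/16.83 + (39−22.43)²/22.43 + (20−11.22)²/11.22 + (15−28.04)²/28.04 + (12−28.04)²/28.04 + (36−22.43)²/22.43 = 48.2932
df = 5
p-value (upper-tail) = 0.00000
→ bracket: p<0.01

p-value bracket: p<0.01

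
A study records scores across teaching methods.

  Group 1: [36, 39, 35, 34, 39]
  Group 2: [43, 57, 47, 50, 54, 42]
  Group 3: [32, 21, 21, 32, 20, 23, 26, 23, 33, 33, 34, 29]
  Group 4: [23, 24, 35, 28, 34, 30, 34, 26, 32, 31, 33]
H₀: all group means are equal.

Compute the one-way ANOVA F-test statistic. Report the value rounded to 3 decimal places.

test statistic = 29.266

Group means [36.60, 48.83, 27.25, 30.00], grand mean 33.324
SSB = Σnᵢ(x̄ᵢ−x̄)² = 2061.158; SSW = ΣΣ(x−x̄ᵢ)² = 704.283
MSB = 2061.158/3 = 687.0526; MSW = 704.283/30 = 23.4761
F = MSB/MSW = 29.2660
df = (3, 30)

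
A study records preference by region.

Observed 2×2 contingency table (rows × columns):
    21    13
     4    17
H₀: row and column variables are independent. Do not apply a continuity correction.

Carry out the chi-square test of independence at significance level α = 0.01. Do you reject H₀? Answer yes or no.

Row totals [34, 21], col totals [25, 30], n=55
χ² = (21−15.45)²/15.45 + (13−18.55)²/18.55 + (4−9.55)²/9.55 + (17−11.45)²/11.45 = 9.5544
df = 1
p-value (upper-tail) = 0.00199
At α=0.01: p < α → reject H₀

reject H₀: yes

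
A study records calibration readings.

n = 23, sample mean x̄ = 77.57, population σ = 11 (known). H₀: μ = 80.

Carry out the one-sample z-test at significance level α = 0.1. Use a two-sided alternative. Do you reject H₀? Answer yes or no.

reject H₀: no

SE = σ/√n = 11/√23 = 2.2937
z = (x̄−μ₀)/SE = (77.57−80)/2.2937 = -1.0594
p-value (two-sided) = 0.28940
At α=0.1: p ≥ α → fail to reject H₀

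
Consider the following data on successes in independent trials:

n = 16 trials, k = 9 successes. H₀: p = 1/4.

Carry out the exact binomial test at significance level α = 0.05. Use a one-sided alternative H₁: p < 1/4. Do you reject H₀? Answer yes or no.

Exact binomial: n=16, k=9, p₀=1/4=0.2500
P(X≤9) from Σ C(n,i)·p₀^i·(1−p₀)^(n−i)
p-value (one-sided, H₁ less) = 0.99836
At α=0.05: p ≥ α → fail to reject H₀

reject H₀: no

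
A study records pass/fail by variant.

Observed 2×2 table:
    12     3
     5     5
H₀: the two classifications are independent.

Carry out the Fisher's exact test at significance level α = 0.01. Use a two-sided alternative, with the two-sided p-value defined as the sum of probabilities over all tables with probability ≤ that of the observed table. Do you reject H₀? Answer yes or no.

Margins: r₁=15, r₂=10, c₁=17, c₂=8, n=25
p_obs = C(15,12)·C(10,5)/C(25,17); sum pmf over tables with pmf ≤ p_obs
p-value (two-sided) = 0.19355
At α=0.01: p ≥ α → fail to reject H₀

reject H₀: no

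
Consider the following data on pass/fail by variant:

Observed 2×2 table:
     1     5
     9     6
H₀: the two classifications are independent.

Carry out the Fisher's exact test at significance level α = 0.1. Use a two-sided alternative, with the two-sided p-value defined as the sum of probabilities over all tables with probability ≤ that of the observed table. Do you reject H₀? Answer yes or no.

reject H₀: no

Margins: r₁=6, r₂=15, c₁=10, c₂=11, n=21
p_obs = C(6,1)·C(15,9)/C(21,10); sum pmf over tables with pmf ≤ p_obs
p-value (two-sided) = 0.14861
At α=0.1: p ≥ α → fail to reject H₀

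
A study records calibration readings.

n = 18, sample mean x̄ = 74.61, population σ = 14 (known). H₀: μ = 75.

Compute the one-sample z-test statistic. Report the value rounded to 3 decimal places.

test statistic = -0.118

SE = σ/√n = 14/√18 = 3.2998
z = (x̄−μ₀)/SE = (74.61−75)/3.2998 = -0.1182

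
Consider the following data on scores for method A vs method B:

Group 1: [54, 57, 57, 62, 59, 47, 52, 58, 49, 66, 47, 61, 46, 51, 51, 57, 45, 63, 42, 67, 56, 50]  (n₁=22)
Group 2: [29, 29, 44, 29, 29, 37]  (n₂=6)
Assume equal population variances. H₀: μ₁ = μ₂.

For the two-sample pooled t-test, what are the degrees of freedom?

degrees of freedom = 26

df = n₁ + n₂ − 2 = 22 + 6 − 2 = 26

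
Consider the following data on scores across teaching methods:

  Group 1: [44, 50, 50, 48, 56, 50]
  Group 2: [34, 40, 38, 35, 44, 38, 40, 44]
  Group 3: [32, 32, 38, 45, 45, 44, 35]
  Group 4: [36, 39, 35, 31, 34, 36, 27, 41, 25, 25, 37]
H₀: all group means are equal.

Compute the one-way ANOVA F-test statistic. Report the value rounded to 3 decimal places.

Group means [49.67, 39.12, 38.71, 33.27], grand mean 39.000
SSB = Σnᵢ(x̄ᵢ−x̄)² = 1044.181; SSW = ΣΣ(x−x̄ᵢ)² = 687.819
MSB = 1044.181/3 = 348.0604; MSW = 687.819/28 = 24.5650
F = MSB/MSW = 14.1690
df = (3, 28)

test statistic = 14.169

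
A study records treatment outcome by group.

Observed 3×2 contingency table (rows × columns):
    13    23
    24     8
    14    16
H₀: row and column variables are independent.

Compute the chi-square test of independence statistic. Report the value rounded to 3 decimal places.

Row totals [36, 32, 30], col totals [51, 47], n=98
χ² = (13−18.73)²/18.73 + (23−17.27)²/17.27 + (24−16.65)²/16.65 + (8−15.35)²/15.35 + (14−15.61)²/15.61 + (16−14.39)²/14.39 = 10.7658
df = 2

test statistic = 10.766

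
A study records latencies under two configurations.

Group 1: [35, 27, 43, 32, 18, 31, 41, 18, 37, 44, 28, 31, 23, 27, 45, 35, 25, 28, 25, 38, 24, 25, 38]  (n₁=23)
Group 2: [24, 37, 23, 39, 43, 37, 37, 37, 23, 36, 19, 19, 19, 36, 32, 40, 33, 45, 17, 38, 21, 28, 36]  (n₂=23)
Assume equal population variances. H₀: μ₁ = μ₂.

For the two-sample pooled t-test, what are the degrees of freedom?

df = n₁ + n₂ − 2 = 23 + 23 − 2 = 44

degrees of freedom = 44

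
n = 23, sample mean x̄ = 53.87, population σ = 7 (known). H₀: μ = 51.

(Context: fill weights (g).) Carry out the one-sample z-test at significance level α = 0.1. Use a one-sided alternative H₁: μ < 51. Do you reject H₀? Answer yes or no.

SE = σ/√n = 7/√23 = 1.4596
z = (x̄−μ₀)/SE = (53.87−51)/1.4596 = 1.9663
p-value (one-sided, H₁ less) = 0.97537
At α=0.1: p ≥ α → fail to reject H₀

reject H₀: no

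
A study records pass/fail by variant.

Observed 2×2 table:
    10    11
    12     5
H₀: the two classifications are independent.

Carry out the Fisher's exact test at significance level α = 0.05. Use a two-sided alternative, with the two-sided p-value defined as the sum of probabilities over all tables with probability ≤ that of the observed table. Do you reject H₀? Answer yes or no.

Margins: r₁=21, r₂=17, c₁=22, c₂=16, n=38
p_obs = C(21,10)·C(17,12)/C(38,22); sum pmf over tables with pmf ≤ p_obs
p-value (two-sided) = 0.19716
At α=0.05: p ≥ α → fail to reject H₀

reject H₀: no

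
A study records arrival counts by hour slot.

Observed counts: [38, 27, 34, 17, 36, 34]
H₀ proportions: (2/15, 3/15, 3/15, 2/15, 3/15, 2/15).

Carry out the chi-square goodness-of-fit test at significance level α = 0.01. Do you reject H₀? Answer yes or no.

reject H₀: yes

n = 186; E_i = n·p_i = [24.80, 37.20, 37.20, 24.80, 37.20, 24.80]
χ² = (38−24.80)²/24.80 + (27−37.20)²/37.20 + (34−37.20)²/37.20 + (17−24.80)²/24.80 + (36−37.20)²/37.20 + (34−24.80)²/24.80 = 16.0027
df = 5
p-value (upper-tail) = 0.00684
At α=0.01: p < α → reject H₀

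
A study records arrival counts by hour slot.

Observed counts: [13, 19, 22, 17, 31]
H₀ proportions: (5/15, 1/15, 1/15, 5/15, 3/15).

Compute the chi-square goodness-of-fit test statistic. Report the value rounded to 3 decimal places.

test statistic = 82.843

n = 102; E_i = n·p_i = [34.00, 6.80, 6.80, 34.00, 20.40]
χ² = (13−34.00)²/34.00 + (19−6.80)²/6.80 + (22−6.80)²/6.80 + (17−34.00)²/34.00 + (31−20.40)²/20.40 = 82.8431
df = 4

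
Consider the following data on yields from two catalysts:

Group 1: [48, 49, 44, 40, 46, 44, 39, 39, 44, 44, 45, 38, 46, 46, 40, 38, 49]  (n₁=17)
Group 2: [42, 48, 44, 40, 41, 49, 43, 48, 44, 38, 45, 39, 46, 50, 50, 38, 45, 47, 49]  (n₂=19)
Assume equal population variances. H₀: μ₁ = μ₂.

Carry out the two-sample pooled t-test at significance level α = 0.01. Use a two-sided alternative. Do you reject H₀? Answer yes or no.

x̄₁=43.471, s₁=3.777, n₁=17
x̄₂=44.526, s₂=4.019, n₂=19
s_p² = [16·3.777² + 18·4.019²]/34 = 15.2639
SE = √(s_p²·(1/17+1/19)) = 1.3043
t = (43.471−44.526)/1.3043 = -0.8094
df = 34
p-value (two-sided) = 0.42391
At α=0.01: p ≥ α → fail to reject H₀

reject H₀: no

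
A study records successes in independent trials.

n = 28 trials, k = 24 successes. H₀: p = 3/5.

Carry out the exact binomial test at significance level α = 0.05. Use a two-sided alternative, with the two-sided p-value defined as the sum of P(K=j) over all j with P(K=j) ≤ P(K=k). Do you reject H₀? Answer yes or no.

Exact binomial: n=28, k=24, p₀=3/5=0.6000
P(X=j) = C(n,j)·p₀^j·(1−p₀)^(n−j); p = Σ P(X=j) over j with P(X=j) ≤ P(X=24)
p-value (two-sided) = 0.00587
At α=0.05: p < α → reject H₀

reject H₀: yes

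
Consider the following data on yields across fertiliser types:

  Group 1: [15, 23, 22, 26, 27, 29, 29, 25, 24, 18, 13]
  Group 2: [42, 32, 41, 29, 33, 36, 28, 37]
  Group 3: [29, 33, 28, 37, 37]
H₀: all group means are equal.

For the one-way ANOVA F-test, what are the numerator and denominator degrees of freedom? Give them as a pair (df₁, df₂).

k = 3 groups, N = 24 total
df = (k−1, N−k) = (3−1, 24−3) = (2, 21)

degrees of freedom = [2, 21]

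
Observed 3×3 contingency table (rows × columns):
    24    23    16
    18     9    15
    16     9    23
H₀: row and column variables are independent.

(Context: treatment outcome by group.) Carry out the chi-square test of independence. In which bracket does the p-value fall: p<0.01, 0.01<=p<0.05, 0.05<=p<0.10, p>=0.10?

p-value bracket: 0.05<=p<0.10

Row totals [63, 42, 48], col totals [58, 41, 54], n=153
χ² = (24−23.88)²/23.88 + (23−16.88)²/16.88 + (16−22.24)²/22.24 + (18−15.92)²/15.92 + (9−11.25)²/11.25 + (15−14.82)²/14.82 + (16−18.20)²/18.20 + (9−12.86)²/12.86 + (23−16.94)²/16.94 = 8.2831
df = 4
p-value (upper-tail) = 0.08174
→ bracket: 0.05<=p<0.10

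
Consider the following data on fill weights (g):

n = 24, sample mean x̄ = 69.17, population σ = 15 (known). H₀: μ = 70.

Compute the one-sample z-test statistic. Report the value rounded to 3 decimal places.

test statistic = -0.271

SE = σ/√n = 15/√24 = 3.0619
z = (x̄−μ₀)/SE = (69.17−70)/3.0619 = -0.2711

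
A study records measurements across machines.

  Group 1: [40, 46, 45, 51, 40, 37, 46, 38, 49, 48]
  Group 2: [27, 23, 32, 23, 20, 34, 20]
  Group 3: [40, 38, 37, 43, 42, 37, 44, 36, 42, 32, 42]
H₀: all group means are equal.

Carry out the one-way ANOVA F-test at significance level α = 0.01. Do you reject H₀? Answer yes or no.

reject H₀: yes

Group means [44.00, 25.57, 39.36], grand mean 37.571
SSB = Σnᵢ(x̄ᵢ−x̄)² = 1456.597; SSW = ΣΣ(x−x̄ᵢ)² = 540.260
MSB = 1456.597/2 = 728.2987; MSW = 540.260/25 = 21.6104
F = MSB/MSW = 33.7013
df = (2, 25)
p-value (upper-tail) = 0.00000
At α=0.01: p < α → reject H₀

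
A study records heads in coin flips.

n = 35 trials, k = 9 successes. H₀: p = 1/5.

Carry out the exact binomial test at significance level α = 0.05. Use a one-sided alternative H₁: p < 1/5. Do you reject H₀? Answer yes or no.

reject H₀: no

Exact binomial: n=35, k=9, p₀=1/5=0.2000
P(X≤9) from Σ C(n,i)·p₀^i·(1−p₀)^(n−i)
p-value (one-sided, H₁ less) = 0.85427
At α=0.05: p ≥ α → fail to reject H₀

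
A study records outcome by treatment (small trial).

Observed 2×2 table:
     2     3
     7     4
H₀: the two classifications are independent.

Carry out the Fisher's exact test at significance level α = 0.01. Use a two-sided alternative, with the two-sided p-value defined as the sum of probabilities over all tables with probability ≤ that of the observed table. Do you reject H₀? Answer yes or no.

Margins: r₁=5, r₂=11, c₁=9, c₂=7, n=16
p_obs = C(5,2)·C(11,7)/C(16,9); sum pmf over tables with pmf ≤ p_obs
p-value (two-sided) = 0.59615
At α=0.01: p ≥ α → fail to reject H₀

reject H₀: no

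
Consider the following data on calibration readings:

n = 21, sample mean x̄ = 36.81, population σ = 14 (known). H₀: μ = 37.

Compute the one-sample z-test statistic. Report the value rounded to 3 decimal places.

test statistic = -0.062

SE = σ/√n = 14/√21 = 3.0551
z = (x̄−μ₀)/SE = (36.81−37)/3.0551 = -0.0622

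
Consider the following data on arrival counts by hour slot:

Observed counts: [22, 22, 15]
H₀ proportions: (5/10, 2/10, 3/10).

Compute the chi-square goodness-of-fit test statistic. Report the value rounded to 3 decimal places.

n = 59; E_i = n·p_i = [29.50, 11.80, 17.70]
χ² = (22−29.50)²/29.50 + (22−11.80)²/11.80 + (15−17.70)²/17.70 = 11.1356
df = 2

test statistic = 11.136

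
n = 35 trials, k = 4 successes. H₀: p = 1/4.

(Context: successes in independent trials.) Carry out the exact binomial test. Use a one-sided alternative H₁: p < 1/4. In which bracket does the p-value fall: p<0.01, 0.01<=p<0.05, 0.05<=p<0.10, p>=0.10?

p-value bracket: 0.01<=p<0.05

Exact binomial: n=35, k=4, p₀=1/4=0.2500
P(X≤4) from Σ C(n,i)·p₀^i·(1−p₀)^(n−i)
p-value (one-sided, H₁ less) = 0.04101
→ bracket: 0.01<=p<0.05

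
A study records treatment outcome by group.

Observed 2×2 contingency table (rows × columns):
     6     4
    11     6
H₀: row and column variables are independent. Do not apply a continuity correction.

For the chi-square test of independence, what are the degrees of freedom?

df = (r−1)(c−1) = (2−1)·(2−1) = 1

degrees of freedom = 1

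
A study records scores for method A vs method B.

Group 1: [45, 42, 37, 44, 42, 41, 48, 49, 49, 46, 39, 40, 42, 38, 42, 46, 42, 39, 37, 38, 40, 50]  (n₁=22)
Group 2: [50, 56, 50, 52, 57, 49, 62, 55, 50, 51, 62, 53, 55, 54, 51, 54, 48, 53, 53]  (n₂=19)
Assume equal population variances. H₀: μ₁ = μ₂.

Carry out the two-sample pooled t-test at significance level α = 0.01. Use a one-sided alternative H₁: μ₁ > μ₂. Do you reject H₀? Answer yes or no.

x̄₁=42.545, s₁=4.056, n₁=22
x̄₂=53.421, s₂=3.878, n₂=19
s_p² = [21·4.056² + 18·3.878²]/39 = 15.7971
SE = √(s_p²·(1/22+1/19)) = 1.2448
t = (42.545−53.421)/1.2448 = -8.7370
df = 39
p-value (one-sided, H₁ greater) = 1.00000
At α=0.01: p ≥ α → fail to reject H₀

reject H₀: no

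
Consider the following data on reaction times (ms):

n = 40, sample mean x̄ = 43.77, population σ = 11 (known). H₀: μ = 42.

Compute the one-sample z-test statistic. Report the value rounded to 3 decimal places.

test statistic = 1.018

SE = σ/√n = 11/√40 = 1.7393
z = (x̄−μ₀)/SE = (43.77−42)/1.7393 = 1.0177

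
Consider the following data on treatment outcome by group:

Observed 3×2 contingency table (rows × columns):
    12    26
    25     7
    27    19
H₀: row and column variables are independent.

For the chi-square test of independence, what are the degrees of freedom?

degrees of freedom = 2

df = (r−1)(c−1) = (3−1)·(2−1) = 2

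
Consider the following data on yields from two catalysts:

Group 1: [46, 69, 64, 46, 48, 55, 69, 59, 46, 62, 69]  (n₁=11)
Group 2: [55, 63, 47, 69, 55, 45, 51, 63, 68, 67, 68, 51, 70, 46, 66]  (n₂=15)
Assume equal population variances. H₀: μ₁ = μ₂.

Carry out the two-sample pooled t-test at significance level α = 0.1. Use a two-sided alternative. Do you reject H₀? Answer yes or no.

x̄₁=57.545, s₁=9.771, n₁=11
x̄₂=58.933, s₂=9.246, n₂=15
s_p² = [10·9.771² + 14·9.246²]/24 = 89.6525
SE = √(s_p²·(1/11+1/15)) = 3.7586
t = (57.545−58.933)/3.7586 = -0.3693
df = 24
p-value (two-sided) = 0.71518
At α=0.1: p ≥ α → fail to reject H₀

reject H₀: no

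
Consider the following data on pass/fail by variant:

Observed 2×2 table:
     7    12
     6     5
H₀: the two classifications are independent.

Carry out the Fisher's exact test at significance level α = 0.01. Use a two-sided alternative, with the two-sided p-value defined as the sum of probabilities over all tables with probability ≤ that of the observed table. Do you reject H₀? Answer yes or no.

Margins: r₁=19, r₂=11, c₁=13, c₂=17, n=30
p_obs = C(19,7)·C(11,6)/C(30,13); sum pmf over tables with pmf ≤ p_obs
p-value (two-sided) = 0.45388
At α=0.01: p ≥ α → fail to reject H₀

reject H₀: no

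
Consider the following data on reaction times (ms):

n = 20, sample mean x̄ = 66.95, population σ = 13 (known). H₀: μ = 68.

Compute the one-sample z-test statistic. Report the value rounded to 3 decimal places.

test statistic = -0.361

SE = σ/√n = 13/√20 = 2.9069
z = (x̄−μ₀)/SE = (66.95−68)/2.9069 = -0.3612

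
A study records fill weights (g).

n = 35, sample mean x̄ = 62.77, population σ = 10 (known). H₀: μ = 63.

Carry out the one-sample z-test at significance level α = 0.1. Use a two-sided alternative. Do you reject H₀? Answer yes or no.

reject H₀: no

SE = σ/√n = 10/√35 = 1.6903
z = (x̄−μ₀)/SE = (62.77−63)/1.6903 = -0.1361
p-value (two-sided) = 0.89177
At α=0.1: p ≥ α → fail to reject H₀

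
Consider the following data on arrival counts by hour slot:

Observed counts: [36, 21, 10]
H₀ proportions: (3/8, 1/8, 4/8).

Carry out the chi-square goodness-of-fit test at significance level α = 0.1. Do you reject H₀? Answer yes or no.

n = 67; E_i = n·p_i = [25.12, 8.38, 33.50]
χ² = (36−25.12)²/25.12 + (21−8.38)²/8.38 + (10−33.50)²/33.50 = 40.2239
df = 2
p-value (upper-tail) = 0.00000
At α=0.1: p < α → reject H₀

reject H₀: yes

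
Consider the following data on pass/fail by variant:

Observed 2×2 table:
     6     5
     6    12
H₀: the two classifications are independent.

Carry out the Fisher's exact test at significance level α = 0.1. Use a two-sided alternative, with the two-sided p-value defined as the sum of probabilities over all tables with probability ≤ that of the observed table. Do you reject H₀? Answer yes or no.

Margins: r₁=11, r₂=18, c₁=12, c₂=17, n=29
p_obs = C(11,6)·C(18,6)/C(29,12); sum pmf over tables with pmf ≤ p_obs
p-value (two-sided) = 0.43844
At α=0.1: p ≥ α → fail to reject H₀

reject H₀: no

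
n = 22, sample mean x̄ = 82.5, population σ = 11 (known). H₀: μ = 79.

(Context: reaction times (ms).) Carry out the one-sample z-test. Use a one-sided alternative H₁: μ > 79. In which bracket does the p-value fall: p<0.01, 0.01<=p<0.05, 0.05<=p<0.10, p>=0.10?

p-value bracket: 0.05<=p<0.10

SE = σ/√n = 11/√22 = 2.3452
z = (x̄−μ₀)/SE = (82.5−79)/2.3452 = 1.4924
p-value (one-sided, H₁ greater) = 0.06780
→ bracket: 0.05<=p<0.10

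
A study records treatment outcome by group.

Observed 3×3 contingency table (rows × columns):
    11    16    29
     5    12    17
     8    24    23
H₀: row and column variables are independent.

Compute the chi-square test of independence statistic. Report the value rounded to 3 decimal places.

Row totals [56, 34, 55], col totals [24, 52, 69], n=145
χ² = (11−9.27)²/9.27 + (16−20.08)²/20.08 + (29−26.65)²/26.65 + (5−5.63)²/5.63 + (12−12.19)²/12.19 + (17−16.18)²/16.18 + (8−9.10)²/9.10 + (24−19.72)²/19.72 + (23−26.17)²/26.17 = 2.9207
df = 4

test statistic = 2.921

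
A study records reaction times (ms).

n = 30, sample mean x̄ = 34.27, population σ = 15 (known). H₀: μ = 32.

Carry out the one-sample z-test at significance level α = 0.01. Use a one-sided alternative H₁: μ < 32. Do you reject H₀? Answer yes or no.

reject H₀: no

SE = σ/√n = 15/√30 = 2.7386
z = (x̄−μ₀)/SE = (34.27−32)/2.7386 = 0.8289
p-value (one-sided, H₁ less) = 0.79642
At α=0.01: p ≥ α → fail to reject H₀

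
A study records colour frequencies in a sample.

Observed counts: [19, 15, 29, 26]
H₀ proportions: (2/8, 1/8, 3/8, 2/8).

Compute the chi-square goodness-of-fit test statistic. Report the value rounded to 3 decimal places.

n = 89; E_i = n·p_i = [22.25, 11.12, 33.38, 22.25]
χ² = (19−22.25)²/22.25 + (15−11.12)²/11.12 + (29−33.38)²/33.38 + (26−22.25)²/22.25 = 3.0300
df = 3

test statistic = 3.030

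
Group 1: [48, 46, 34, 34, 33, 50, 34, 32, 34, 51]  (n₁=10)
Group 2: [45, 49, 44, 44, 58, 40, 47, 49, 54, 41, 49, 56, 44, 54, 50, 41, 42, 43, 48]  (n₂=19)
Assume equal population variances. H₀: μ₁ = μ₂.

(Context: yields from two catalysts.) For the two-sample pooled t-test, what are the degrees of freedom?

df = n₁ + n₂ − 2 = 10 + 19 − 2 = 27

degrees of freedom = 27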